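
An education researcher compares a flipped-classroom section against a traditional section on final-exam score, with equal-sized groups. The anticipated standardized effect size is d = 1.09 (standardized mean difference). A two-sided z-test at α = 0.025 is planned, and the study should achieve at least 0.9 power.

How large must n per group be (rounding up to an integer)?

For power 0.9 need Φ(δ − z_{0.0125}) = 0.9, so δ = z_{0.0125} + z_{0.10} = 2.241 + 1.282 = 3.523.
(For δ > 0 the lower-tail rejection region contributes negligibly to power, so the one-term inversion is standard.)
δ = d·√(n/2) ⇒ n = 2(δ/d)² = 2 × (3.523 / 1.09)² = 20.89.
Rounding up, n = 21 per group.

n = 21 per group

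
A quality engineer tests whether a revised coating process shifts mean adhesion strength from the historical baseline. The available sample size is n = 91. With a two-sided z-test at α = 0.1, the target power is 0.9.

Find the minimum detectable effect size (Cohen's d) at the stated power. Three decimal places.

Need Φ(δ − 1.645) = 0.9, so δ = 1.645 + 1.282 = 2.926.
(The second rejection-region term Φ(−δ − z_{α/2}) is negligible and dropped.)
δ = d·√n ⇒ d = δ/√n = 2.926/√91 = 0.3068.

d ≈ 0.307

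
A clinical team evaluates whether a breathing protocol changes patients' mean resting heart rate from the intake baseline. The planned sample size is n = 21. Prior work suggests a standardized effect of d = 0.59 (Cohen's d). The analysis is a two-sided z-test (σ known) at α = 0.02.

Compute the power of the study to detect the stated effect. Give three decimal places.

Noncentrality parameter: δ = d·√n = 0.59 × √21 = 2.7037
Critical value for a two-sided test at α = 0.02: z_{α/2} = 2.326.
Power = Φ(δ − 2.326) + Φ(−δ − 2.326) = Φ(0.377) + Φ(-5.030) = 0.6471 + 0.0000 = 0.6471.

Power ≈ 0.647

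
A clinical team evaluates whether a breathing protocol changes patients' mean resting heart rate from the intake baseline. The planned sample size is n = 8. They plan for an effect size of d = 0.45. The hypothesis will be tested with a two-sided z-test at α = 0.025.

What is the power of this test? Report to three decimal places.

Noncentrality parameter: λ = d·√n = 0.45 × √8 = 1.2728
Two-sided α = 0.025 → critical value z_{0.0125} = 2.241.
Power = Φ(λ − 2.241) + Φ(−λ − 2.241) = Φ(-0.969) + Φ(-3.514) = 0.1664 + 0.0002 = 0.1666.

Power ≈ 0.167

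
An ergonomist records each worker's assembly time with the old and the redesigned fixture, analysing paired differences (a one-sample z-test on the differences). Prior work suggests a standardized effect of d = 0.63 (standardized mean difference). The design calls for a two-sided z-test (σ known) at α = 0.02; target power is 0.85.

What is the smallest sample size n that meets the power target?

Set Φ(δ − 2.326) = 0.85; then δ − 2.326 = Φ⁻¹(0.85) = 1.036, giving δ = 3.363.
(The Φ(−δ − z_{α/2}) term is vanishingly small for δ > 0 and is dropped in the standard sample-size formula.)
δ = d·√n ⇒ n = (δ/d)² = (3.363 / 0.63)² = 28.49.
Rounding up, n = 29.

n = 29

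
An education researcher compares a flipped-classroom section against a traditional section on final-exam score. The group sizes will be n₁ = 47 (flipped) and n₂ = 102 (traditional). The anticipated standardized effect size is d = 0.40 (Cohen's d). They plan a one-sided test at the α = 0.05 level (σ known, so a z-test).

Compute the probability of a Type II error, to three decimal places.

β ≈ 0.266

Noncentrality parameter: δ = d / √(1/n₁ + 1/n₂) = 0.40 / √(1/47 + 1/102) = 2.2689
One-sided α = 0.05 → critical value z_{0.05} = 1.645.
Power = Φ(δ − 1.645) = Φ(0.624) = 0.7337.
Type II error: β = 1 − power = 1 − 0.7337 = 0.2663.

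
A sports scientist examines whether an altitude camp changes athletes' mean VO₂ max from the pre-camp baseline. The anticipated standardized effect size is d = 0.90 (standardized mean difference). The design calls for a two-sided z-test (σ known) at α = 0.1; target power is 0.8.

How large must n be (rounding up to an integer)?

n = 8

Set Φ(δ − 1.645) = 0.8; then δ − 1.645 = Φ⁻¹(0.8) = 0.842, giving δ = 2.486.
(The Φ(−δ − z_{α/2}) term is vanishingly small for δ > 0 and is dropped in the standard sample-size formula.)
δ = d·√n ⇒ n = (δ/d)² = (2.486 / 0.90)² = 7.63.
Rounding up, n = 8.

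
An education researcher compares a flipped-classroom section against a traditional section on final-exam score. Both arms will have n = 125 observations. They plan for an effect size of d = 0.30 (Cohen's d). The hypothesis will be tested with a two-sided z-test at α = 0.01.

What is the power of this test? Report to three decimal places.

Power ≈ 0.419

Noncentrality parameter: λ = d·√(n/2) = 0.30 × √(125/2) = 2.3717
Two-sided α = 0.01 → critical value z_{0.005} = 2.576.
Power = Φ(λ − 2.576) + Φ(−λ − 2.576) = Φ(-0.204) + Φ(-4.948) = 0.4191 + 0.0000 = 0.4191.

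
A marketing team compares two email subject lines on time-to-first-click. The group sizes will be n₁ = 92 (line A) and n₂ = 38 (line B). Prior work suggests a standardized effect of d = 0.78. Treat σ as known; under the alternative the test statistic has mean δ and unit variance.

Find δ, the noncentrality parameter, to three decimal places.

δ ≈ 4.045

δ = d / √(1/n₁ + 1/n₂) = 0.78 / √(1/92 + 1/38) = 4.0449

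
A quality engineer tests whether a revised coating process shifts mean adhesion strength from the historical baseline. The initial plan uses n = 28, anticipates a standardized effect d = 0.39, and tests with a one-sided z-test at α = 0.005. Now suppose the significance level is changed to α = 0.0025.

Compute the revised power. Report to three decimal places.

Power ≈ 0.229

δ = d·√n = 0.39 × √28 = 2.0637 (unchanged). New critical value: z_{0.0025} = 2.807.
Revised power = P(Z > 2.807 − δ) = Φ(-0.743) = 0.2286.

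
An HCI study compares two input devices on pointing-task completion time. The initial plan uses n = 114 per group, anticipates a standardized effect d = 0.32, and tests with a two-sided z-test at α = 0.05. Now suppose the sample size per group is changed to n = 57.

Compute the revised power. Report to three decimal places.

Power ≈ 0.401

With n = 57 per group: δ = d·√(n/2) = 0.32 × √(57/2) = 1.7083. Critical value z_{0.025} = 1.960.
Revised power = Φ(δ − 1.960) + Φ(−δ − 1.960) = Φ(-0.252) + Φ(-3.668) = 0.4007 + 0.0001 = 0.4008.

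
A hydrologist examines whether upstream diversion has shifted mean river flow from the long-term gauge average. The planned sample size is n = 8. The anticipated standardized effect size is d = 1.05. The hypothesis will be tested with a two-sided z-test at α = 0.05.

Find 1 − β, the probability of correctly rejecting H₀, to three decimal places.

Power ≈ 0.844

Noncentrality parameter: λ = d·√n = 1.05 × √8 = 2.9698
Critical value for a two-sided test at α = 0.05: z_{α/2} = 1.960.
Power = Φ(λ − 1.960) + Φ(−λ − 1.960) = Φ(1.010) + Φ(-4.930) = 0.8437 + 0.0000 = 0.8437.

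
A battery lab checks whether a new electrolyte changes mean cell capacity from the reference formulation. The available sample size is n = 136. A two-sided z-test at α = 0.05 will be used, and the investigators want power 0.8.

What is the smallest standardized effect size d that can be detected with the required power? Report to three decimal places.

d ≈ 0.240

Need Φ(δ − 1.960) = 0.8, so δ = 1.960 + 0.842 = 2.802.
(Lower-tail contribution to power is negligible for δ > 0.)
δ = d·√n ⇒ d = δ/√n = 2.802/√136 = 0.2402.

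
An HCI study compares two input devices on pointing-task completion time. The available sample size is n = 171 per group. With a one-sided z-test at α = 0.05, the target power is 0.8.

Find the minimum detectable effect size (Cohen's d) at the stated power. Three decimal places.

d ≈ 0.269

Need Φ(δ − 1.645) = 0.8, so δ = 1.645 + 0.842 = 2.486.
δ = d·√(n/2) ⇒ d = δ/√(n/2) = 2.486/√(171/2) = 0.2689.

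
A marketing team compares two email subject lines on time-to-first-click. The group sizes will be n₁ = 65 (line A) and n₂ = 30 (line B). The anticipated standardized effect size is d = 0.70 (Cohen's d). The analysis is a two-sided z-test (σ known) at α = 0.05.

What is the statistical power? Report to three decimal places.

Noncentrality parameter: δ = d / √(1/n₁ + 1/n₂) = 0.70 / √(1/65 + 1/30) = 3.1714
Two-sided α = 0.05 → critical value z_{0.025} = 1.960.
Power = Φ(δ − 1.960) + Φ(−δ − 1.960) = Φ(1.211) + Φ(-5.131) = 0.8871 + 0.0000 = 0.8871.

Power ≈ 0.887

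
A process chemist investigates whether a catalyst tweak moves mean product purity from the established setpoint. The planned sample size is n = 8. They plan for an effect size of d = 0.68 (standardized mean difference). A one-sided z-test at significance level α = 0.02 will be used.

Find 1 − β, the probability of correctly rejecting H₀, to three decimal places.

Power ≈ 0.448

Noncentrality parameter: δ = d·√n = 0.68 × √8 = 1.9233
One-sided α = 0.02 → critical value z_{0.02} = 2.054.
Power = Φ(δ − 2.054) = Φ(-0.130) = 0.4481.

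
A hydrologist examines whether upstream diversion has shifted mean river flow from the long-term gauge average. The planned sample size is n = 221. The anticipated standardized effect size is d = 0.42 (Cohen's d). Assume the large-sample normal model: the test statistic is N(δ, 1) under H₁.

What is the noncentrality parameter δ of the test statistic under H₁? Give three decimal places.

δ ≈ 6.244

δ = d·√n = 0.42 × √221 = 6.2437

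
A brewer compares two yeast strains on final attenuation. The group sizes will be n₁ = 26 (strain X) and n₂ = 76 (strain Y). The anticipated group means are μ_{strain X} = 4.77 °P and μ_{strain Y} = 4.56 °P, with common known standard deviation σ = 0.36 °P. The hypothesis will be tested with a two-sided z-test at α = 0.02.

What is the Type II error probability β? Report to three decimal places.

Standardized effect: d = |μ_{strain X} − μ_{strain Y}| / σ = |4.77 − 4.56| / 0.36 = 0.5833
Noncentrality parameter: δ = d / √(1/n₁ + 1/n₂) = 0.5833 / √(1/26 + 1/76) = 2.5675
Two-sided α = 0.02 → critical value z_{0.01} = 2.326.
Power = Φ(δ − 2.326) + Φ(−δ − 2.326) = Φ(0.241) + Φ(-4.894) = 0.5953 + 0.0000 = 0.5953.
Type II error: β = 1 − power = 1 − 0.5953 = 0.4047.

β ≈ 0.405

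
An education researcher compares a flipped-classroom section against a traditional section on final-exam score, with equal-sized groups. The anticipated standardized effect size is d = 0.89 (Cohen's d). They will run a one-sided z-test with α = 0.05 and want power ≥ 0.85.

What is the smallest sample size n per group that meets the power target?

For power 0.85 need Φ(δ − z_{0.05}) = 0.85, so δ = z_{0.05} + z_{0.15} = 1.645 + 1.036 = 2.681.
δ = d·√(n/2) ⇒ n = 2(δ/d)² = 2 × (2.681 / 0.89)² = 18.15.
Rounding up, n = 19 per group.

n = 19 per group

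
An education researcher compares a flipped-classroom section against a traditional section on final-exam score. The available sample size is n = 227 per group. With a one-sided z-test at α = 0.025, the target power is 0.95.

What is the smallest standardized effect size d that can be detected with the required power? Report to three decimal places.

Need Φ(δ − 1.960) = 0.95, so δ = 1.960 + 1.645 = 3.605.
δ = d·√(n/2) ⇒ d = δ/√(n/2) = 3.605/√(227/2) = 0.3384.

d ≈ 0.338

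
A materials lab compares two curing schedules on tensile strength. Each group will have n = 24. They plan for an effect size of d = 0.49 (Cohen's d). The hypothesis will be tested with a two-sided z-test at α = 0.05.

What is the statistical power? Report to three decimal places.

Noncentrality parameter: δ = d·√(n/2) = 0.49 × √(24/2) = 1.6974
Two-sided α = 0.05 → critical value z_{0.025} = 1.960.
Power = Φ(δ − 1.960) + Φ(−δ − 1.960) = Φ(-0.263) + Φ(-3.657) = 0.3964 + 0.0001 = 0.3966.

Power ≈ 0.397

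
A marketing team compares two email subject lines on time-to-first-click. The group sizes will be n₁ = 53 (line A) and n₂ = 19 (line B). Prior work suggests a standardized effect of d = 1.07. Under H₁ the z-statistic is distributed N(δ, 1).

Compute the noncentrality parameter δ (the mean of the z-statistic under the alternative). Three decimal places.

The noncentrality parameter scales effect size by the design's sample-size factor: δ = d / √(1/n₁ + 1/n₂) = 1.07 / √(1/53 + 1/19) = 4.0016

δ ≈ 4.002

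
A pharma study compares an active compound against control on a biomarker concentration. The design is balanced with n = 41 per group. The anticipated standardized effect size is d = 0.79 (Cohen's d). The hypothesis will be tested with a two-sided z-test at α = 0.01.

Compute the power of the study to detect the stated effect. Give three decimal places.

Power ≈ 0.842

Noncentrality parameter: δ = d·√(n/2) = 0.79 × √(41/2) = 3.5769
Critical value for a two-sided test at α = 0.01: z_{α/2} = 2.576.
Power = Φ(δ − 2.576) + Φ(−δ − 2.576) = Φ(1.001) + Φ(-6.153) = 0.8416 + 0.0000 = 0.8416.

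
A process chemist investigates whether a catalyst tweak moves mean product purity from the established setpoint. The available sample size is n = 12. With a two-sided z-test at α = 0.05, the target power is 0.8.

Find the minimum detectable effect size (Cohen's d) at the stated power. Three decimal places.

d ≈ 0.809

Required noncentrality: δ = z_{0.025} + z_{0.20} = 1.960 + 0.842 = 2.802.
(Lower-tail contribution to power is negligible for δ > 0.)
δ = d·√n ⇒ d = δ/√n = 2.802/√12 = 0.8087.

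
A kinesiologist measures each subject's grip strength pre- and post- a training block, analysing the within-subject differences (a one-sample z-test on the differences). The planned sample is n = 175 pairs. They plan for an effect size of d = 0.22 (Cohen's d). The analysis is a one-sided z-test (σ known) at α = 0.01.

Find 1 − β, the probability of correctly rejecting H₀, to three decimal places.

Power ≈ 0.720

Noncentrality parameter: δ = d·√n = 0.22 × √175 = 2.9103
One-sided α = 0.01 → critical value z_{0.01} = 2.326.
Power = P(Z > 2.326 − δ) = Φ(0.584) = 0.7204.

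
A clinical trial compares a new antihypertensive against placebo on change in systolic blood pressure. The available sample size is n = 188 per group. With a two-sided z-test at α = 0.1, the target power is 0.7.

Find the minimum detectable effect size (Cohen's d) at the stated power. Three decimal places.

Required noncentrality: δ = z_{0.05} + z_{0.30} = 1.645 + 0.524 = 2.169.
(The second rejection-region term Φ(−δ − z_{α/2}) is negligible and dropped.)
δ = d·√(n/2) ⇒ d = δ/√(n/2) = 2.169/√(188/2) = 0.2237.

d ≈ 0.224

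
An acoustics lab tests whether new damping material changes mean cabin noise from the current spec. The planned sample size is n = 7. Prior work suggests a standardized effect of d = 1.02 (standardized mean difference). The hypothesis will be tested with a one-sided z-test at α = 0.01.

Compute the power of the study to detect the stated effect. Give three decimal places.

Noncentrality parameter: δ = d·√n = 1.02 × √7 = 2.6987
Critical value for a one-sided test at α = 0.01: z_α = 2.326.
Power = Φ(δ − 2.326) = Φ(0.372) = 0.6452.

Power ≈ 0.645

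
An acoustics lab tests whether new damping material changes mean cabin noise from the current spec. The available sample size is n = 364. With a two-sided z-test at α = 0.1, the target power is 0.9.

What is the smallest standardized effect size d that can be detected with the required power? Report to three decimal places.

d ≈ 0.153

Required noncentrality: δ = z_{0.05} + z_{0.10} = 1.645 + 1.282 = 2.926.
(Lower-tail contribution to power is negligible for δ > 0.)
δ = d·√n ⇒ d = δ/√n = 2.926/√364 = 0.1534.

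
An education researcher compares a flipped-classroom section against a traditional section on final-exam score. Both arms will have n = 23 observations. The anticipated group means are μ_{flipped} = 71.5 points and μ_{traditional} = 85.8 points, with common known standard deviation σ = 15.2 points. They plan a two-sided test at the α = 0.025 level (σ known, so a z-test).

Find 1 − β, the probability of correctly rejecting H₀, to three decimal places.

Power ≈ 0.829

Standardized effect: d = |μ_{flipped} − μ_{traditional}| / σ = |71.5 − 85.8| / 15.2 = 0.9408
Noncentrality parameter: δ = d·√(n/2) = 0.9408 × √(23/2) = 3.1904
Critical value for a two-sided test at α = 0.025: z_{α/2} = 2.241.
Power = Φ(δ − 2.241) + Φ(−δ − 2.241) = Φ(0.949) + Φ(-5.432) = 0.8287 + 0.0000 = 0.8287.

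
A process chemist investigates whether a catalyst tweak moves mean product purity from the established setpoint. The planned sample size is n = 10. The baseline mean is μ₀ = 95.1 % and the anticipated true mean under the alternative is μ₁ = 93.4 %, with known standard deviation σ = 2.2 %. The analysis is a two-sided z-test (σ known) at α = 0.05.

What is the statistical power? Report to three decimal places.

Standardized effect: d = |μ₁ − μ₀| / σ = |93.4 − 95.1| / 2.2 = 0.7727
Noncentrality parameter: δ = d·√n = 0.7727 × √10 = 2.4436
Two-sided α = 0.05 → critical value z_{0.025} = 1.960.
Power = Φ(δ − 1.960) + Φ(−δ − 1.960) = Φ(0.484) + Φ(-4.404) = 0.6857 + 0.0000 = 0.6857.

Power ≈ 0.686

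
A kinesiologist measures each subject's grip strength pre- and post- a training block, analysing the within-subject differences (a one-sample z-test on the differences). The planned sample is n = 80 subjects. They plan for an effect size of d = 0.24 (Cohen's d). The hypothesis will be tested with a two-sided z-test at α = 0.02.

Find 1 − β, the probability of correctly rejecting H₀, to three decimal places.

Power ≈ 0.429

Noncentrality parameter: δ = d·√n = 0.24 × √80 = 2.1466
Critical value for a two-sided test at α = 0.02: z_{α/2} = 2.326.
Power = Φ(δ − 2.326) + Φ(−δ − 2.326) = Φ(-0.180) + Φ(-4.473) = 0.4287 + 0.0000 = 0.4287.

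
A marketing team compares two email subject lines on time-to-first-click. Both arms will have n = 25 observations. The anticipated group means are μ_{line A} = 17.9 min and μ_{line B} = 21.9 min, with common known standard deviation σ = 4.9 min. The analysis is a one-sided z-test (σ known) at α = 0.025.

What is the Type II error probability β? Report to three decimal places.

Standardized effect: d = |μ_{line A} − μ_{line B}| / σ = |17.9 − 21.9| / 4.9 = 0.8163
Noncentrality parameter: δ = d·√(n/2) = 0.8163 × √(25/2) = 2.8862
Critical value for a one-sided test at α = 0.025: z_α = 1.960.
Power = Φ(δ − 1.960) = Φ(0.926) = 0.8228.
Type II error: β = 1 − power = 1 − 0.8228 = 0.1772.

β ≈ 0.177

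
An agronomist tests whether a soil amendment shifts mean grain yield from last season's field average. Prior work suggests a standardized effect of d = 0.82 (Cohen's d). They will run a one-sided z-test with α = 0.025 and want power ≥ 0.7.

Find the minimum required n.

Set Φ(δ − 1.960) = 0.7; then δ − 1.960 = Φ⁻¹(0.7) = 0.524, giving δ = 2.484.
δ = d·√n ⇒ n = (δ/d)² = (2.484 / 0.82)² = 9.18.
Rounding up, n = 10.

n = 10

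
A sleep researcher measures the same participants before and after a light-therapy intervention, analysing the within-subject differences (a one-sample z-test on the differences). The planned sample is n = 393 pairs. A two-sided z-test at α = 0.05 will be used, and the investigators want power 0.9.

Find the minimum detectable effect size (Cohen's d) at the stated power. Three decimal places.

Need Φ(δ − 1.960) = 0.9, so δ = 1.960 + 1.282 = 3.242.
(The second rejection-region term Φ(−δ − z_{α/2}) is negligible and dropped.)
δ = d·√n ⇒ d = δ/√n = 3.242/√393 = 0.1635.

d ≈ 0.164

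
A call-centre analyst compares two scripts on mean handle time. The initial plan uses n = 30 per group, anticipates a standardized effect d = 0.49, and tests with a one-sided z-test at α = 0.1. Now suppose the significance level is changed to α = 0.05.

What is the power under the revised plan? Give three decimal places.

δ = d·√(n/2) = 0.49 × √(30/2) = 1.8978 (unchanged). New critical value: z_{0.05} = 1.645.
Revised power = P(Z > 1.645 − δ) = Φ(0.253) = 0.5998.

Power ≈ 0.600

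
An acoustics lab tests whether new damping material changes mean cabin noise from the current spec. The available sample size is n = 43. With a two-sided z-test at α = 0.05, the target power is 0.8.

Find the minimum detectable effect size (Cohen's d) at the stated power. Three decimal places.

d ≈ 0.427

Need Φ(δ − 1.960) = 0.8, so δ = 1.960 + 0.842 = 2.802.
(Lower-tail contribution to power is negligible for δ > 0.)
δ = d·√n ⇒ d = δ/√n = 2.802/√43 = 0.4272.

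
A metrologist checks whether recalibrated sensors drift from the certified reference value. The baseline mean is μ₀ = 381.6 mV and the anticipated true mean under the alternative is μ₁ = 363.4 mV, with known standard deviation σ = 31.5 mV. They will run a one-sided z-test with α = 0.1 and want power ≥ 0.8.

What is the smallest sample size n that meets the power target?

Standardized effect: d = |μ₁ − μ₀| / σ = |363.4 − 381.6| / 31.5 = 0.5778
Set Φ(δ − 1.282) = 0.8; then δ − 1.282 = Φ⁻¹(0.8) = 0.842, giving δ = 2.123.
δ = d·√n ⇒ n = (δ/d)² = (2.123 / 0.5778)² = 13.50.
Round up to the next whole unit.

n = 14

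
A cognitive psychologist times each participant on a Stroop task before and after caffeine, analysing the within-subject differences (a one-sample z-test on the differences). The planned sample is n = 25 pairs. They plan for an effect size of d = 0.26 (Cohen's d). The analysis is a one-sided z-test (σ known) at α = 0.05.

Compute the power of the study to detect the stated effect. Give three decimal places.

Noncentrality parameter: δ = d·√n = 0.26 × √25 = 1.3000
Critical value for a one-sided test at α = 0.05: z_α = 1.645.
Power = Φ(δ − 1.645) = Φ(-0.345) = 0.3651.

Power ≈ 0.365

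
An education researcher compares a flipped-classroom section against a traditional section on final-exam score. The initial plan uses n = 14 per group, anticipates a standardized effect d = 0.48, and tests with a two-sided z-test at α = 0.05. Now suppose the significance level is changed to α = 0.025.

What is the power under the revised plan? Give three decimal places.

Power ≈ 0.166

δ = d·√(n/2) = 0.48 × √(14/2) = 1.2700 (unchanged). New critical value: z_{0.0125} = 2.241.
Revised power = Φ(δ − 2.241) + Φ(−δ − 2.241) = Φ(-0.971) + Φ(-3.511) = 0.1657 + 0.0002 = 0.1659.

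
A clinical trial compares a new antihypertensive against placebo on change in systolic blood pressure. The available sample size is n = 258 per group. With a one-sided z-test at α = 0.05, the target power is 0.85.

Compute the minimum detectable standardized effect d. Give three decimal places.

Need Φ(δ − 1.645) = 0.85, so δ = 1.645 + 1.036 = 2.681.
δ = d·√(n/2) ⇒ d = δ/√(n/2) = 2.681/√(258/2) = 0.2361.

d ≈ 0.236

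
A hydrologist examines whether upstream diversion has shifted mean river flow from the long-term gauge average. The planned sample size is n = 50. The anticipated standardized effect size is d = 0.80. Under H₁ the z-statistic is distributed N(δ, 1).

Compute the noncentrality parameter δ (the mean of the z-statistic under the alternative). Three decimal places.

The noncentrality parameter scales effect size by the design's sample-size factor: δ = d·√n = 0.80 × √50 = 5.6569

δ ≈ 5.657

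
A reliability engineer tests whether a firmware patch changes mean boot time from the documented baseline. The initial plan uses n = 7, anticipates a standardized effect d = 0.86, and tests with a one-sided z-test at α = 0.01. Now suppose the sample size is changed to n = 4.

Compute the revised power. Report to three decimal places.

With n = 4: δ = d·√n = 0.86 × √4 = 1.7200. Critical value z_{0.01} = 2.326.
Revised power = P(Z > 2.326 − δ) = Φ(-0.606) = 0.2721.

Power ≈ 0.272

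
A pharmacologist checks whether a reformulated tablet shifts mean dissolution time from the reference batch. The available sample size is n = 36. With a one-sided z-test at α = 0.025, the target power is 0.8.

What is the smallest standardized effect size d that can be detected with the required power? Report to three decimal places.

d ≈ 0.467

Required noncentrality: δ = z_{0.025} + z_{0.20} = 1.960 + 0.842 = 2.802.
δ = d·√n ⇒ d = δ/√n = 2.802/√36 = 0.4669.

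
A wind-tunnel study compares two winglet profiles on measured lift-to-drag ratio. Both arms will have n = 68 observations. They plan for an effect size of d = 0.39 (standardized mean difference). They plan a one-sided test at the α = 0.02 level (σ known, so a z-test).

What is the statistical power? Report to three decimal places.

Noncentrality parameter: δ = d·√(n/2) = 0.39 × √(68/2) = 2.2741
One-sided α = 0.02 → critical value z_{0.02} = 2.054.
Power = P(Z > 2.054 − δ) = Φ(0.220) = 0.5872.

Power ≈ 0.587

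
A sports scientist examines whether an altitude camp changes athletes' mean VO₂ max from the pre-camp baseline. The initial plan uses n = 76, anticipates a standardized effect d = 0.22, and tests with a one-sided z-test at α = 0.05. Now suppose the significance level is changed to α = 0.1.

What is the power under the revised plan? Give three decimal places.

Power ≈ 0.738

δ = d·√n = 0.22 × √76 = 1.9179 (unchanged). New critical value: z_{0.1} = 1.282.
Revised power = P(Z > 1.282 − δ) = Φ(0.636) = 0.7377.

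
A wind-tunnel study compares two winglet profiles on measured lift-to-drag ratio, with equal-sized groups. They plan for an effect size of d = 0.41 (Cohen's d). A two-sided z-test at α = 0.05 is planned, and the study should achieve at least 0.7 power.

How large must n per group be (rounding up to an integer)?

For power 0.7 need Φ(δ − z_{0.025}) = 0.7, so δ = z_{0.025} + z_{0.30} = 1.960 + 0.524 = 2.484.
(Ignoring the negligible lower-tail rejection probability gives the usual closed-form inversion.)
δ = d·√(n/2) ⇒ n = 2(δ/d)² = 2 × (2.484 / 0.41)² = 73.43.
Rounding up, n = 74 per group.

n = 74 per group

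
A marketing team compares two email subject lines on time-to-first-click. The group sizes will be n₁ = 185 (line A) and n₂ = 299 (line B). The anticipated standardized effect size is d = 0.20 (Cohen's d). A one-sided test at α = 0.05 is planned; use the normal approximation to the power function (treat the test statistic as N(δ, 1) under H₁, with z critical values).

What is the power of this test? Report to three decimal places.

Power ≈ 0.689

Noncentrality parameter: δ = d / √(1/n₁ + 1/n₂) = 0.20 / √(1/185 + 1/299) = 2.1381
One-sided α = 0.05 → critical value z_{0.05} = 1.645.
Power = Φ(δ − 1.645) = Φ(0.493) = 0.6891.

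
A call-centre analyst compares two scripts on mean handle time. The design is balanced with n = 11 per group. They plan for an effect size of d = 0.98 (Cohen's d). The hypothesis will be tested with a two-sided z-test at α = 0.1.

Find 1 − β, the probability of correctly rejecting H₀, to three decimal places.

Power ≈ 0.743

Noncentrality parameter: δ = d·√(n/2) = 0.98 × √(11/2) = 2.2983
Two-sided α = 0.1 → critical value z_{0.05} = 1.645.
Power = Φ(δ − 1.645) + Φ(−δ − 1.645) = Φ(0.653) + Φ(-3.943) = 0.7433 + 0.0000 = 0.7433.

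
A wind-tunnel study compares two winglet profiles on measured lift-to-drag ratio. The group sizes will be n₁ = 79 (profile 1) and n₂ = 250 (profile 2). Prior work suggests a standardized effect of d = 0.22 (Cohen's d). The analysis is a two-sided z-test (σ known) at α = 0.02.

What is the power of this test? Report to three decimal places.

Power ≈ 0.267

Noncentrality parameter: δ = d / √(1/n₁ + 1/n₂) = 0.22 / √(1/79 + 1/250) = 1.7045
Two-sided α = 0.02 → critical value z_{0.01} = 2.326.
Power = Φ(δ − 2.326) + Φ(−δ − 2.326) = Φ(-0.622) + Φ(-4.031) = 0.2670 + 0.0000 = 0.2671.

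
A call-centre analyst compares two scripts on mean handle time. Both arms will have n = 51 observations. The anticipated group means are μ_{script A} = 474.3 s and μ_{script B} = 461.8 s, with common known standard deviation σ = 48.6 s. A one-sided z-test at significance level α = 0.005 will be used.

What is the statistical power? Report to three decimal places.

Standardized effect: d = |μ_{script A} − μ_{script B}| / σ = |474.3 − 461.8| / 48.6 = 0.2572
Noncentrality parameter: δ = d·√(n/2) = 0.2572 × √(51/2) = 1.2988
Critical value for a one-sided test at α = 0.005: z_α = 2.576.
Power = Φ(δ − 2.576) = Φ(-1.277) = 0.1008.

Power ≈ 0.101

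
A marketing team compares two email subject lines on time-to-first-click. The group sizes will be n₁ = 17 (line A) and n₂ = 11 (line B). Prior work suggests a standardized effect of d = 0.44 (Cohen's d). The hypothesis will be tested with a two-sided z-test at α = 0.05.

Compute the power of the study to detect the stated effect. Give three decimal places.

Noncentrality parameter: δ = d / √(1/n₁ + 1/n₂) = 0.44 / √(1/17 + 1/11) = 1.1371
Critical value for a two-sided test at α = 0.05: z_{α/2} = 1.960.
Power = Φ(δ − 1.960) + Φ(−δ − 1.960) = Φ(-0.823) + Φ(-3.097) = 0.2053 + 0.0010 = 0.2063.

Power ≈ 0.206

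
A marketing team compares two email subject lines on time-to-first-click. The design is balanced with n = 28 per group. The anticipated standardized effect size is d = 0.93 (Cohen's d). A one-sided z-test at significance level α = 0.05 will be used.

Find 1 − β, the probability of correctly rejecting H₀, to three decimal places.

Power ≈ 0.967

Noncentrality parameter: δ = d·√(n/2) = 0.93 × √(28/2) = 3.4797
One-sided α = 0.05 → critical value z_{0.05} = 1.645.
Power = P(Z > 1.645 − δ) = Φ(1.835) = 0.9667.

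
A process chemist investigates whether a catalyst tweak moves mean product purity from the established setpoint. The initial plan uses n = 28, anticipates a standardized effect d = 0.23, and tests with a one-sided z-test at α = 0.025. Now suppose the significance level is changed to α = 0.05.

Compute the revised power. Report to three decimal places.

Power ≈ 0.334

δ = d·√n = 0.23 × √28 = 1.2170 (unchanged). New critical value: z_{0.05} = 1.645.
Revised power = P(Z > 1.645 − δ) = Φ(-0.428) = 0.3344.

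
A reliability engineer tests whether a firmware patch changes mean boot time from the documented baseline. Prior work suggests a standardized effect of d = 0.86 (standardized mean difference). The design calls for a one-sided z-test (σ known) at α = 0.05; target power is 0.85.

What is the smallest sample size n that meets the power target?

For power 0.85 need Φ(δ − z_{0.05}) = 0.85, so δ = z_{0.05} + z_{0.15} = 1.645 + 1.036 = 2.681.
δ = d·√n ⇒ n = (δ/d)² = (2.681 / 0.86)² = 9.72.
Round up to the next whole unit.

n = 10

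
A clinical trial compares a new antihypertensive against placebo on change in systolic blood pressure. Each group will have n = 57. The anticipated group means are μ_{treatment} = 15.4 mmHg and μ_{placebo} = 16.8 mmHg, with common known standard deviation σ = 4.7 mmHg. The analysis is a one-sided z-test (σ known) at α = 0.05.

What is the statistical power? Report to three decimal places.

Power ≈ 0.478

Standardized effect: d = |μ_{treatment} − μ_{placebo}| / σ = |15.4 − 16.8| / 4.7 = 0.2979
Noncentrality parameter: λ = d·√(n/2) = 0.2979 × √(57/2) = 1.5902
One-sided α = 0.05 → critical value z_{0.05} = 1.645.
Power = Φ(λ − 1.645) = Φ(-0.055) = 0.4782.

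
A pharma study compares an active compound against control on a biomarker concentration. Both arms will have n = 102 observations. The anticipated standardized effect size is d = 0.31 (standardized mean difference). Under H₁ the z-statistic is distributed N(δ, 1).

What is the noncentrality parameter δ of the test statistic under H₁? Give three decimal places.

δ ≈ 2.214

δ = d·√(n/2) = 0.31 × √(102/2) = 2.2138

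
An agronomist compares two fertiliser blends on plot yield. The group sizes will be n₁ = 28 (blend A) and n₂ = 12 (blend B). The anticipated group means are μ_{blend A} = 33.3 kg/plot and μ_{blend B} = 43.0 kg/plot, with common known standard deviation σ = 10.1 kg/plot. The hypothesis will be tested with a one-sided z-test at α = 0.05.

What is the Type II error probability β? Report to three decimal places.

β ≈ 0.127

Standardized effect: d = |μ_{blend A} − μ_{blend B}| / σ = |33.3 − 43.0| / 10.1 = 0.9604
Noncentrality parameter: δ = d / √(1/n₁ + 1/n₂) = 0.9604 / √(1/28 + 1/12) = 2.7835
Critical value for a one-sided test at α = 0.05: z_α = 1.645.
Power = Φ(δ − 1.645) = Φ(1.139) = 0.8726.
Type II error: β = 1 − power = 1 − 0.8726 = 0.1274.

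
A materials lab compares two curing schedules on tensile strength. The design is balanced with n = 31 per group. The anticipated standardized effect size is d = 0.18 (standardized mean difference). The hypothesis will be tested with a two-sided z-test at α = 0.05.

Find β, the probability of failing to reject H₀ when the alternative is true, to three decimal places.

Noncentrality parameter: δ = d·√(n/2) = 0.18 × √(31/2) = 0.7087
Critical value for a two-sided test at α = 0.05: z_{α/2} = 1.960.
Power = Φ(δ − 1.960) + Φ(−δ − 1.960) = Φ(-1.251) + Φ(-2.669) = 0.1054 + 0.0038 = 0.1092.
Type II error: β = 1 − power = 1 − 0.1092 = 0.8908.

β ≈ 0.891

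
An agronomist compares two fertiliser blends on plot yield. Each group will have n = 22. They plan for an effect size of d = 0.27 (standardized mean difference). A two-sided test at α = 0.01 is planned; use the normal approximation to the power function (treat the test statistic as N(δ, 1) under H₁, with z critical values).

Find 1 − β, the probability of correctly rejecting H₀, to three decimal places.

Noncentrality parameter: δ = d·√(n/2) = 0.27 × √(22/2) = 0.8955
Two-sided α = 0.01 → critical value z_{0.005} = 2.576.
Power = Φ(δ − 2.576) + Φ(−δ − 2.576) = Φ(-1.680) + Φ(-3.471) = 0.0464 + 0.0003 = 0.0467.

Power ≈ 0.047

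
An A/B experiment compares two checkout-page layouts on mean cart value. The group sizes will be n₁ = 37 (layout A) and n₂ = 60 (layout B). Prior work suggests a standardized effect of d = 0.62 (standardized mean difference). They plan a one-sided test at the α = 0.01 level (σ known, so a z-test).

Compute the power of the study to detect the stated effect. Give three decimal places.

Noncentrality parameter: δ = d / √(1/n₁ + 1/n₂) = 0.62 / √(1/37 + 1/60) = 2.9661
One-sided α = 0.01 → critical value z_{0.01} = 2.326.
Power = P(Z > 2.326 − δ) = Φ(0.640) = 0.7388.

Power ≈ 0.739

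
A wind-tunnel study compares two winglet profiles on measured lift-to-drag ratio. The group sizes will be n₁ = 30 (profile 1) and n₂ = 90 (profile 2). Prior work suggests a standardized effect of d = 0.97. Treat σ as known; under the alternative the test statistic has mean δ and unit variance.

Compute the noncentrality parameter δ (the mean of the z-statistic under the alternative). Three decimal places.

The noncentrality parameter scales effect size by the design's sample-size factor: δ = d / √(1/n₁ + 1/n₂) = 0.97 / √(1/30 + 1/90) = 4.6011

δ ≈ 4.601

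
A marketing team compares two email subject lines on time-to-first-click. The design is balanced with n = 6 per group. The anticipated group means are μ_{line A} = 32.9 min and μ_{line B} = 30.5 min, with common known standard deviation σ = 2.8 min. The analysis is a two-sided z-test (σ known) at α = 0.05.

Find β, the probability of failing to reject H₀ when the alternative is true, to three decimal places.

β ≈ 0.682

Standardized effect: d = |μ_{line A} − μ_{line B}| / σ = |32.9 − 30.5| / 2.8 = 0.8571
Noncentrality parameter: δ = d·√(n/2) = 0.8571 × √(6/2) = 1.4846
Critical value for a two-sided test at α = 0.05: z_{α/2} = 1.960.
Power = Φ(δ − 1.960) + Φ(−δ − 1.960) = Φ(-0.475) + Φ(-3.445) = 0.3173 + 0.0003 = 0.3176.
Type II error: β = 1 − power = 1 − 0.3176 = 0.6824.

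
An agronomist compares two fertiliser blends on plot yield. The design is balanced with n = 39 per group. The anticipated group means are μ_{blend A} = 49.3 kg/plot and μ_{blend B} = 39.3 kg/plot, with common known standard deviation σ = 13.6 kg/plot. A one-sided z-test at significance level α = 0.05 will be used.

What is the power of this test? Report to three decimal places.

Standardized effect: d = |μ_{blend A} − μ_{blend B}| / σ = |49.3 − 39.3| / 13.6 = 0.7353
Noncentrality parameter: δ = d·√(n/2) = 0.7353 × √(39/2) = 3.2470
Critical value for a one-sided test at α = 0.05: z_α = 1.645.
Power = P(Z > 1.645 − δ) = Φ(1.602) = 0.9454.

Power ≈ 0.945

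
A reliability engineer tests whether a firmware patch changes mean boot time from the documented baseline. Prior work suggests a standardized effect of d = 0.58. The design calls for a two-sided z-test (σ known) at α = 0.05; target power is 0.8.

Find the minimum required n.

For power 0.8 need Φ(δ − z_{0.025}) = 0.8, so δ = z_{0.025} + z_{0.20} = 1.960 + 0.842 = 2.802.
(For δ > 0 the lower-tail rejection region contributes negligibly to power, so the one-term inversion is standard.)
δ = d·√n ⇒ n = (δ/d)² = (2.802 / 0.58)² = 23.33.
Rounding up, n = 24.

n = 24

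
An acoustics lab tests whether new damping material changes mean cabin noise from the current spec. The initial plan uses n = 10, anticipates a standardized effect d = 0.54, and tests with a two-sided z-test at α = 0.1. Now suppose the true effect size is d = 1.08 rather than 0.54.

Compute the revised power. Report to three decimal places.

With d = 1.08: δ = d·√n = 1.08 × √10 = 3.4153. Critical value z_{0.05} = 1.645.
Revised power = Φ(δ − 1.645) + Φ(−δ − 1.645) = Φ(1.770) + Φ(-5.060) = 0.9617 + 0.0000 = 0.9617.

Power ≈ 0.962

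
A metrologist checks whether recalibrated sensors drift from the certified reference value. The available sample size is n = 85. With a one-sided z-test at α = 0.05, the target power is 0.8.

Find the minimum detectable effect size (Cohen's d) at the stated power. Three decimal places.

Need Φ(δ − 1.645) = 0.8, so δ = 1.645 + 0.842 = 2.486.
δ = d·√n ⇒ d = δ/√n = 2.486/√85 = 0.2697.

d ≈ 0.270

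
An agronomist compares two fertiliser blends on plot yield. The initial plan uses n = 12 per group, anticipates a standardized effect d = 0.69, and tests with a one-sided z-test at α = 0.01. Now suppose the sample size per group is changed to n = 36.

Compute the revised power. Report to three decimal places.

With n = 36 per group: δ = d·√(n/2) = 0.69 × √(36/2) = 2.9274. Critical value z_{0.01} = 2.326.
Revised power = Φ(δ − 2.326) = Φ(0.601) = 0.7261.

Power ≈ 0.726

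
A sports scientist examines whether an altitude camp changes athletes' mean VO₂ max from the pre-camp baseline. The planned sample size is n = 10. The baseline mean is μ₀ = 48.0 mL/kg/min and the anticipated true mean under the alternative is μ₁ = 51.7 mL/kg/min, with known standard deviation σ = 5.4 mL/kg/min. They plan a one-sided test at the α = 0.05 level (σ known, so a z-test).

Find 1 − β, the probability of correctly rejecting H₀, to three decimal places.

Power ≈ 0.699

Standardized effect: d = |μ₁ − μ₀| / σ = |51.7 − 48.0| / 5.4 = 0.6852
Noncentrality parameter: δ = d·√n = 0.6852 × √10 = 2.1667
One-sided α = 0.05 → critical value z_{0.05} = 1.645.
Power = P(Z > 1.645 − δ) = Φ(0.522) = 0.6991.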